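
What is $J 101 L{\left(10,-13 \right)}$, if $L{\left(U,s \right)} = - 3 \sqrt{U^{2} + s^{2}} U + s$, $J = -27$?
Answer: $35451 + 81810 \sqrt{269} \approx 1.3772 \cdot 10^{6}$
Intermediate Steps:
$L{\left(U,s \right)} = s - 3 U \sqrt{U^{2} + s^{2}}$ ($L{\left(U,s \right)} = - 3 U \sqrt{U^{2} + s^{2}} + s = s - 3 U \sqrt{U^{2} + s^{2}}$)
$J 101 L{\left(10,-13 \right)} = \left(-27\right) 101 \left(-13 - 30 \sqrt{10^{2} + \left(-13\right)^{2}}\right) = - 2727 \left(-13 - 30 \sqrt{100 + 169}\right) = - 2727 \left(-13 - 30 \sqrt{269}\right) = 35451 + 81810 \sqrt{269}$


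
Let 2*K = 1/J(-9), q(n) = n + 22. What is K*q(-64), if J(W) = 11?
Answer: -21/11 ≈ -1.9091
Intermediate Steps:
q(n) = 22 + n
K = 1/22 (K = (½)/11 = (½)*(1/11) = 1/22 ≈ 0.045455)
K*q(-64) = (22 - 64)/22 = (1/22)*(-42) = -21/11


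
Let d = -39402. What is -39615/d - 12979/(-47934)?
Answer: 66952888/52463763 ≈ 1.2762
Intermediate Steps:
-39615/d - 12979/(-47934) = -39615/(-39402) - 12979/(-47934) = -39615*(-1/39402) - 12979*(-1/47934) = 13205/13134 + 12979/47934 = 66952888/52463763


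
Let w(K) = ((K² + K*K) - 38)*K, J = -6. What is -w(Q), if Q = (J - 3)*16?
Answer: 5966496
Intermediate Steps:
Q = -144 (Q = (-6 - 3)*16 = -9*16 = -144)
w(K) = K*(-38 + 2*K²) (w(K) = ((K² + K²) - 38)*K = (2*K² - 38)*K = (-38 + 2*K²)*K = K*(-38 + 2*K²))
-w(Q) = -2*(-144)*(-19 + (-144)²) = -2*(-144)*(-19 + 20736) = -2*(-144)*20717 = -1*(-5966496) = 5966496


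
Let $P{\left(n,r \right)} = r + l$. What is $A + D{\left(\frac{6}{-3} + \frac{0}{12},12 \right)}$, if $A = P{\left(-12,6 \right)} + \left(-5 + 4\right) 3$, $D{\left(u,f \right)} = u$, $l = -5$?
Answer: $-4$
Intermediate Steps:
$P{\left(n,r \right)} = -5 + r$ ($P{\left(n,r \right)} = r - 5 = -5 + r$)
$A = -2$ ($A = \left(-5 + 6\right) + \left(-5 + 4\right) 3 = 1 - 3 = -2$)
$A + D{\left(\frac{6}{-3} + \frac{0}{12},12 \right)} = -2 + \left(\frac{6}{-3} + \frac{0}{12}\right) = -2 + \left(6 \left(- \frac{1}{3}\right) + 0 \cdot \frac{1}{12}\right) = -2 + \left(-2 + 0\right) = -2 - 2 = -4$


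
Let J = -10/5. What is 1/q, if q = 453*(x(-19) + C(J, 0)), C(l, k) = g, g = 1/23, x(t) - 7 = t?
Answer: -23/124575 ≈ -0.00018463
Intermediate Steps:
x(t) = 7 + t
J = -2 (J = -10*1/5 = -2)
g = 1/23 ≈ 0.043478
C(l, k) = 1/23
q = -124575/23 (q = 453*((7 - 19) + 1/23) = 453*(-12 + 1/23) = 453*(-275/23) = -124575/23 ≈ -5416.3)
1/q = 1/(-124575/23) = -23/124575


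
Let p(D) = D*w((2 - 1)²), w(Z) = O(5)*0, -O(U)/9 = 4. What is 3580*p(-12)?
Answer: 0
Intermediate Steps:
O(U) = -36 (O(U) = -9*4 = -36)
w(Z) = 0 (w(Z) = -36*0 = 0)
p(D) = 0 (p(D) = D*0 = 0)
3580*p(-12) = 3580*0 = 0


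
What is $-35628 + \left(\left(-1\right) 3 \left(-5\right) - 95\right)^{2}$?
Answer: $-29228$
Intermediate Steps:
$-35628 + \left(\left(-1\right) 3 \left(-5\right) - 95\right)^{2} = -35628 + \left(\left(-3\right) \left(-5\right) - 95\right)^{2} = -35628 + \left(15 - 95\right)^{2} = -35628 + \left(-80\right)^{2} = -35628 + 6400 = -29228$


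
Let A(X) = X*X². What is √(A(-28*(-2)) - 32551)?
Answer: √143065 ≈ 378.24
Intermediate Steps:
A(X) = X³
√(A(-28*(-2)) - 32551) = √((-28*(-2))³ - 32551) = √(56³ - 32551) = √(175616 - 32551) = √143065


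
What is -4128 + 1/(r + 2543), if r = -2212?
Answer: -1366367/331 ≈ -4128.0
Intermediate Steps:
-4128 + 1/(r + 2543) = -4128 + 1/(-2212 + 2543) = -4128 + 1/331 = -1366367/331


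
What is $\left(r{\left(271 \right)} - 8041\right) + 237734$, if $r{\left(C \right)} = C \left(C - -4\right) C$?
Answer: $20425968$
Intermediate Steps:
$r{\left(C \right)} = C^{2} \left(4 + C\right)$ ($r{\left(C \right)} = C \left(C + 4\right) C = C \left(4 + C\right) C = C^{2} \left(4 + C\right)$)
$\left(r{\left(271 \right)} - 8041\right) + 237734 = \left(271^{2} \left(4 + 271\right) - 8041\right) + 237734 = \left(73441 \cdot 275 - 8041\right) + 237734 = \left(20196275 - 8041\right) + 237734 = 20188234 + 237734 = 20425968$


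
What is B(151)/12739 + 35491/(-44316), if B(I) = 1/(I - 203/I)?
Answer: -5108498827993/6378754679676 ≈ -0.80086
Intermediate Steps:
B(151)/12739 + 35491/(-44316) = (151/(-203 + 151²))/12739 + 35491/(-44316) = (151/(-203 + 22801))*(1/12739) + 35491*(-1/44316) = (151/22598)*(1/12739) - 35491/44316 = 151/287875922 - 35491/44316 = -5108498827993/6378754679676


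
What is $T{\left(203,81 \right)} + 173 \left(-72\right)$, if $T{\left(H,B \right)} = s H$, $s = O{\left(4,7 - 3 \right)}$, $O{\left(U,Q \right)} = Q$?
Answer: $-11644$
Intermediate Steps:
$s = 4$ ($s = 7 - 3 = 4$)
$T{\left(H,B \right)} = 4 H$
$T{\left(203,81 \right)} + 173 \left(-72\right) = 4 \cdot 203 + 173 \left(-72\right) = 812 - 12456 = -11644$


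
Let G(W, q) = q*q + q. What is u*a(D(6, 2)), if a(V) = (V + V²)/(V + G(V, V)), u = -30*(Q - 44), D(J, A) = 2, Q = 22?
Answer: 495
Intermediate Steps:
G(W, q) = q + q² (G(W, q) = q² + q = q + q²)
u = 660 (u = -30*(22 - 44) = -30*(-22) = 660)
a(V) = (V + V²)/(V + V*(1 + V))
u*a(D(6, 2)) = 660*((1 + 2)/(2 + 2)) = 660*(3/4) = 660*((¼)*3) = 660*(¾) = 495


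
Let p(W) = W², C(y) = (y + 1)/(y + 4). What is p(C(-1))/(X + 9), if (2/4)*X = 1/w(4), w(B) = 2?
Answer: 0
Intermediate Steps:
C(y) = (1 + y)/(4 + y)
X = 1 (X = 2/2 = 2*(½) = 1)
p(C(-1))/(X + 9) = ((1 - 1)/(4 - 1))²/(1 + 9) = (0/3)²/10 = ((⅓)*0)²*(⅒) = 0²*(⅒) = 0*(⅒) = 0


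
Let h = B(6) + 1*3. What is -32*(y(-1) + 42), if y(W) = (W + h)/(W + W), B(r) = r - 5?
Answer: -1296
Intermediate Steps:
B(r) = -5 + r
h = 4 (h = (-5 + 6) + 1*3 = 1 + 3 = 4)
y(W) = (4 + W)/(2*W) (y(W) = (W + 4)/(W + W) = (4 + W)/((2*W)) = (4 + W)*(1/(2*W)) = (4 + W)/(2*W))
-32*(y(-1) + 42) = -32*((1/2)*(4 - 1)/(-1) + 42) = -32*((1/2)*(-1)*3 + 42) = -32*(-3/2 + 42) = -32*81/2 = -1296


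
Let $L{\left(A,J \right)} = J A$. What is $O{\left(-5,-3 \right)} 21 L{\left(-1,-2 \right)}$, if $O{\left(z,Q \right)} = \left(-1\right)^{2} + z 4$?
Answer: $-798$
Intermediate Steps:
$O{\left(z,Q \right)} = 1 + 4 z$
$L{\left(A,J \right)} = A J$
$O{\left(-5,-3 \right)} 21 L{\left(-1,-2 \right)} = \left(1 + 4 \left(-5\right)\right) 21 \left(\left(-1\right) \left(-2\right)\right) = \left(1 - 20\right) 21 \cdot 2 = \left(-19\right) 21 \cdot 2 = \left(-399\right) 2 = -798$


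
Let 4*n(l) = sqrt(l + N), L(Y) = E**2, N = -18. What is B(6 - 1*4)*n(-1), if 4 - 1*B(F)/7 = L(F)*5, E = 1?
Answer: -7*I*sqrt(19)/4 ≈ -7.6281*I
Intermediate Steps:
L(Y) = 1 (L(Y) = 1**2 = 1)
n(l) = sqrt(-18 + l)/4 (n(l) = sqrt(l - 18)/4 = sqrt(-18 + l)/4)
B(F) = -7 (B(F) = 28 - 7*5 = 28 - 35 = -7)
B(6 - 1*4)*n(-1) = -7*sqrt(-18 - 1)/4 = -7*sqrt(-19)/4 = -7*I*sqrt(19)/4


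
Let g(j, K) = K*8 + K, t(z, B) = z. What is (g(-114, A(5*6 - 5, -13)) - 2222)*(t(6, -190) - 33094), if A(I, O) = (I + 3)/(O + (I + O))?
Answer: 81859712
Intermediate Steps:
A(I, O) = (3 + I)/(I + 2*O)
g(j, K) = 9*K (g(j, K) = 8*K + K = 9*K)
(g(-114, A(5*6 - 5, -13)) - 2222)*(t(6, -190) - 33094) = (9*((3 + (5*6 - 5))/((5*6 - 5) + 2*(-13))) - 2222)*(6 - 33094) = (9*((3 + (30 - 5))/((30 - 5) - 26)) - 2222)*(-33088) = (9*((3 + 25)/(25 - 26)) - 2222)*(-33088) = (9*(28/(-1)) - 2222)*(-33088) = (9*(-1*28) - 2222)*(-33088) = (9*(-28) - 2222)*(-33088) = (-252 - 2222)*(-33088) = -2474*(-33088) = 81859712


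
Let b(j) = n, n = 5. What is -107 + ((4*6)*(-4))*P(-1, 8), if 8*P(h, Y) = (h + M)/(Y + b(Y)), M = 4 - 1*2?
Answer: -1403/13 ≈ -107.92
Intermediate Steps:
b(j) = 5
M = 2 (M = 4 - 2 = 2)
P(h, Y) = (2 + h)/(8*(5 + Y)) (P(h, Y) = ((h + 2)/(Y + 5))/8 = ((2 + h)/(5 + Y))/8 = (2 + h)/(8*(5 + Y)))
-107 + ((4*6)*(-4))*P(-1, 8) = -107 + ((4*6)*(-4))*((2 - 1)/(8*(5 + 8))) = -107 + (24*(-4))*((⅛)*1/13) = -107 - 12/13 = -1403/13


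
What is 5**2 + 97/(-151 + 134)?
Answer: 328/17 ≈ 19.294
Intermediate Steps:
5**2 + 97/(-151 + 134) = 25 + 97/(-17) = 25 - 1/17*97 = 25 - 97/17 = 328/17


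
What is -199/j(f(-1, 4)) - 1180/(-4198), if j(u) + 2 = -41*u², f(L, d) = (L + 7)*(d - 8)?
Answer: 14352321/49574182 ≈ 0.28951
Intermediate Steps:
f(L, d) = (-8 + d)*(7 + L) (f(L, d) = (7 + L)*(-8 + d) = (-8 + d)*(7 + L))
j(u) = -2 - 41*u²
-199/j(f(-1, 4)) - 1180/(-4198) = -199/(-2 - 41*(-56 - 8*(-1) + 7*4 - 1*4)²) - 1180/(-4198) = -199/(-2 - 41*(-56 + 8 + 28 - 4)²) - 1180*(-1/4198) = -199/(-2 - 41*(-24)²) + 590/2099 = -199/(-2 - 41*576) + 590/2099 = -199/(-2 - 23616) + 590/2099 = -199/(-23618) + 590/2099 = -199*(-1/23618) + 590/2099 = 199/23618 + 590/2099 = 14352321/49574182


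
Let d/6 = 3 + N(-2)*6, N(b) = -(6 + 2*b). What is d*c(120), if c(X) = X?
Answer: -6480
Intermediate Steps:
N(b) = -6 - 2*b (N(b) = -2*(3 + b) = -6 - 2*b)
d = -54 (d = 6*(3 + (-6 - 2*(-2))*6) = 6*(3 + (-6 + 4)*6) = 6*(3 - 2*6) = 6*(3 - 12) = 6*(-9) = -54)
d*c(120) = -54*120 = -6480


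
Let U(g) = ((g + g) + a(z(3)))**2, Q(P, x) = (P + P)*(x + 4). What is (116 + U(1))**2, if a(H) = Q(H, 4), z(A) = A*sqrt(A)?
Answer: 49559616 + 2700288*sqrt(3) ≈ 5.4237e+7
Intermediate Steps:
z(A) = A**(3/2)
Q(P, x) = 2*P*(4 + x) (Q(P, x) = (2*P)*(4 + x) = 2*P*(4 + x))
a(H) = 16*H (a(H) = 2*H*(4 + 4) = 2*H*8 = 16*H)
U(g) = (2*g + 48*sqrt(3))**2 (U(g) = ((g + g) + 16*3**(3/2))**2 = (2*g + 16*(3*sqrt(3)))**2 = (2*g + 48*sqrt(3))**2)
(116 + U(1))**2 = (116 + 4*(1 + 24*sqrt(3))**2)**2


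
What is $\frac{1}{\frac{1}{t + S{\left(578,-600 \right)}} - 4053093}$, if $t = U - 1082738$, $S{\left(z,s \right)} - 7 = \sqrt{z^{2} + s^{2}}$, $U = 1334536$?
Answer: $- \frac{880091167203999}{3567091349152862750815} + \frac{\sqrt{173521}}{520795336976317961618990} \approx -2.4672 \cdot 10^{-7}$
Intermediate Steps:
$S{\left(z,s \right)} = 7 + \sqrt{s^{2} + z^{2}}$ ($S{\left(z,s \right)} = 7 + \sqrt{z^{2} + s^{2}} = 7 + \sqrt{s^{2} + z^{2}}$)
$t = 251798$ ($t = 1334536 - 1082738 = 251798$)
$\frac{1}{\frac{1}{t + S{\left(578,-600 \right)}} - 4053093} = \frac{1}{\frac{1}{251798 + \left(7 + \sqrt{\left(-600\right)^{2} + 578^{2}}\right)} - 4053093} = \frac{1}{\frac{1}{251798 + \left(7 + \sqrt{360000 + 334084}\right)} - 4053093} = \frac{1}{\frac{1}{251798 + \left(7 + \sqrt{694084}\right)} - 4053093} = \frac{1}{\frac{1}{251798 + \left(7 + 2 \sqrt{173521}\right)} - 4053093} = \frac{1}{\frac{1}{251805 + 2 \sqrt{173521}} - 4053093} = \frac{1}{-4053093 + \frac{1}{251805 + 2 \sqrt{173521}}}$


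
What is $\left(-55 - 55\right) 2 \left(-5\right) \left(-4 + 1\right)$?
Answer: $-3300$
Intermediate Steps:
$\left(-55 - 55\right) 2 \left(-5\right) \left(-4 + 1\right) = - 110 \left(\left(-10\right) \left(-3\right)\right) = \left(-110\right) 30 = -3300$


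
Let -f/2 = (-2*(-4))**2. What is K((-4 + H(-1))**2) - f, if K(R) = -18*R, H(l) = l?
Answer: -322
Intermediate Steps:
f = -128 (f = -2*(-2*(-4))**2 = -2*8**2 = -2*64 = -128)
K((-4 + H(-1))**2) - f = -18*(-4 - 1)**2 - 1*(-128) = -18*(-5)**2 + 128 = -18*25 + 128 = -450 + 128 = -322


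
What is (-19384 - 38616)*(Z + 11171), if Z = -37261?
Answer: 1513220000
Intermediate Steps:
(-19384 - 38616)*(Z + 11171) = (-19384 - 38616)*(-37261 + 11171) = -58000*(-26090) = 1513220000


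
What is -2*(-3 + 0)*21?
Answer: 126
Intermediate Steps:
-2*(-3 + 0)*21 = -2*(-3)*21 = 6*21 = 126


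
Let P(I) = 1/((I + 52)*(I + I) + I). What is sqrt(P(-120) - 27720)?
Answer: I*sqrt(898127998)/180 ≈ 166.49*I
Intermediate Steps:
P(I) = 1/(I + 2*I*(52 + I)) (P(I) = 1/((52 + I)*(2*I) + I) = 1/(2*I*(52 + I) + I) = 1/(I + 2*I*(52 + I)))
sqrt(P(-120) - 27720) = sqrt(1/((-120)*(105 + 2*(-120))) - 27720) = sqrt(-1/(120*(105 - 240)) - 27720) = sqrt(-1/120/(-135) - 27720) = sqrt(-1/120*(-1/135) - 27720) = sqrt(1/16200 - 27720) = sqrt(-449063999/16200) = I*sqrt(898127998)/180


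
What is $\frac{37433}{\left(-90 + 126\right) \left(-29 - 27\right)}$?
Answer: $- \frac{37433}{2016} \approx -18.568$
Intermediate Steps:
$\frac{37433}{\left(-90 + 126\right) \left(-29 - 27\right)} = \frac{37433}{36 \left(-56\right)} = \frac{37433}{-2016} = 37433 \left(- \frac{1}{2016}\right) = - \frac{37433}{2016}$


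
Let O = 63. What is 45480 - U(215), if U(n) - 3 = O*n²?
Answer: -2866698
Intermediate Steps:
U(n) = 3 + 63*n²
45480 - U(215) = 45480 - (3 + 63*215²) = 45480 - (3 + 63*46225) = 45480 - (3 + 2912175) = 45480 - 1*2912178 = 45480 - 2912178 = -2866698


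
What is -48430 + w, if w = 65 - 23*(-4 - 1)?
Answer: -48250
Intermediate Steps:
w = 180 (w = 65 - 23*(-5) = 65 + 115 = 180)
-48430 + w = -48430 + 180 = -48250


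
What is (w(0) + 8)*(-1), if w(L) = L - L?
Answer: -8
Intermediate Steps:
w(L) = 0
(w(0) + 8)*(-1) = (0 + 8)*(-1) = 8*(-1) = -8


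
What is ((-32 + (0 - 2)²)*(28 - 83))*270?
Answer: 415800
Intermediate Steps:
((-32 + (0 - 2)²)*(28 - 83))*270 = ((-32 + (-2)²)*(-55))*270 = ((-32 + 4)*(-55))*270 = -28*(-55)*270 = 1540*270 = 415800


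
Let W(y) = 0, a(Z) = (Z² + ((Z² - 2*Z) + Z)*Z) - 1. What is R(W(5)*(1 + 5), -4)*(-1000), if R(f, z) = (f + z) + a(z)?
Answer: 69000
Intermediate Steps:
a(Z) = -1 + Z² + Z*(Z² - Z) (a(Z) = (Z² + (Z² - Z)*Z) - 1 = (Z² + Z*(Z² - Z)) - 1 = -1 + Z² + Z*(Z² - Z))
R(f, z) = -1 + f + z + z³ (R(f, z) = (f + z) + (-1 + z³) = -1 + f + z + z³)
R(W(5)*(1 + 5), -4)*(-1000) = (-1 + 0*(1 + 5) - 4 + (-4)³)*(-1000) = (-1 + 0*6 - 4 - 64)*(-1000) = (-1 + 0 - 4 - 64)*(-1000) = -69*(-1000) = 69000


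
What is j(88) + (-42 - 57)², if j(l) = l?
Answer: 9889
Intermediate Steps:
j(88) + (-42 - 57)² = 88 + (-42 - 57)² = 88 + (-99)² = 88 + 9801 = 9889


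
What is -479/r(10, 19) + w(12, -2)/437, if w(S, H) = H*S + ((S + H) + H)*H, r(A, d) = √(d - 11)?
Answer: -40/437 - 479*√2/4 ≈ -169.44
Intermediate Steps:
r(A, d) = √(-11 + d)
w(S, H) = H*S + H*(S + 2*H) (w(S, H) = H*S + ((H + S) + H)*H = H*S + (S + 2*H)*H = H*S + H*(S + 2*H))
-479/r(10, 19) + w(12, -2)/437 = -479/√(-11 + 19) + (2*(-2)*(-2 + 12))/437 = -479*√2/4 + (2*(-2)*10)*(1/437) = -479*√2/4 - 40*1/437 = -479*√2/4 - 40/437 = -40/437 - 479*√2/4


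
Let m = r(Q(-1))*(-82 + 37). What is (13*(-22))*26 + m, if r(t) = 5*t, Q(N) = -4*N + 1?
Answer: -8561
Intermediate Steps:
Q(N) = 1 - 4*N
m = -1125 (m = (5*(1 - 4*(-1)))*(-82 + 37) = (5*(1 + 4))*(-45) = (5*5)*(-45) = 25*(-45) = -1125)
(13*(-22))*26 + m = (13*(-22))*26 - 1125 = -286*26 - 1125 = -7436 - 1125 = -8561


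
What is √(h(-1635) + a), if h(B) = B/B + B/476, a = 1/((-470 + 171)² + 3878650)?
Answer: 3*I*√241291672476700853/944396138 ≈ 1.5604*I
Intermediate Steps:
a = 1/3968051 (a = 1/((-299)² + 3878650) = 1/(89401 + 3878650) = 1/3968051 ≈ 2.5201e-7)
h(B) = 1 + B/476 (h(B) = 1 + B*(1/476) = 1 + B/476)
√(h(-1635) + a) = √((1 + (1/476)*(-1635)) + 1/3968051) = √((1 - 1635/476) + 1/3968051) = √(-1159/476 + 1/3968051) = √(-4598970633/1888792276) = 3*I*√241291672476700853/944396138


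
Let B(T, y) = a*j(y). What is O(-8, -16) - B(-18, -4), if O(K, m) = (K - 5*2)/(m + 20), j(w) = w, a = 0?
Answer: -9/2 ≈ -4.5000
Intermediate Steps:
O(K, m) = (-10 + K)/(20 + m) (O(K, m) = (K - 10)/(20 + m) = (-10 + K)/(20 + m))
B(T, y) = 0 (B(T, y) = 0*y = 0)
O(-8, -16) - B(-18, -4) = (-10 - 8)/(20 - 16) - 1*0 = -18/4 + 0 = (1/4)*(-18) + 0 = -9/2 + 0 = -9/2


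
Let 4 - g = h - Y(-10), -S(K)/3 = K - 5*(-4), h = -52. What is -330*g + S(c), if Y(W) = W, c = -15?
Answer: -15195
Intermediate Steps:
S(K) = -60 - 3*K (S(K) = -3*(K - 5*(-4)) = -3*(K + 20) = -3*(20 + K) = -60 - 3*K)
g = 46 (g = 4 - (-52 - 1*(-10)) = 4 - (-52 + 10) = 4 - 1*(-42) = 4 + 42 = 46)
-330*g + S(c) = -330*46 + (-60 - 3*(-15)) = -15180 + (-60 + 45) = -15180 - 15 = -15195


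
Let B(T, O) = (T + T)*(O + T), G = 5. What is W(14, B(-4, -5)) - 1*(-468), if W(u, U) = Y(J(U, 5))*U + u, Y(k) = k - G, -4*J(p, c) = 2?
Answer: 86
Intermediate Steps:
J(p, c) = -½ (J(p, c) = -¼*2 = -½)
B(T, O) = 2*T*(O + T) (B(T, O) = (2*T)*(O + T) = 2*T*(O + T))
Y(k) = -5 + k (Y(k) = k - 1*5 = k - 5 = -5 + k)
W(u, U) = u - 11*U/2 (W(u, U) = (-5 - ½)*U + u = -11*U/2 + u = u - 11*U/2)
W(14, B(-4, -5)) - 1*(-468) = (14 - 11*(-4)*(-5 - 4)) - 1*(-468) = (14 - 11*(-4)*(-9)) + 468 = (14 - 11/2*72) + 468 = (14 - 396) + 468 = -382 + 468 = 86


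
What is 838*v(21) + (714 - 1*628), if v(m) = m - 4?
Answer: 14332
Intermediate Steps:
v(m) = -4 + m
838*v(21) + (714 - 1*628) = 838*(-4 + 21) + (714 - 1*628) = 838*17 + (714 - 628) = 14246 + 86 = 14332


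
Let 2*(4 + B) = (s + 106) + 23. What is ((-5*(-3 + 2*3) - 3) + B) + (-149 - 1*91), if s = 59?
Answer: -168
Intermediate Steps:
B = 90 (B = -4 + ((59 + 106) + 23)/2 = -4 + (165 + 23)/2 = -4 + (1/2)*188 = -4 + 94 = 90)
((-5*(-3 + 2*3) - 3) + B) + (-149 - 1*91) = ((-5*(-3 + 2*3) - 3) + 90) + (-149 - 1*91) = ((-5*(-3 + 6) - 3) + 90) + (-149 - 91) = ((-5*3 - 3) + 90) - 240 = ((-15 - 3) + 90) - 240 = (-18 + 90) - 240 = 72 - 240 = -168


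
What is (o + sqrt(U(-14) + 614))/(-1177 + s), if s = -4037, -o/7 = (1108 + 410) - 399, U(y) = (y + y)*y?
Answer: 2611/1738 - sqrt(1006)/5214 ≈ 1.4962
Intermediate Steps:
U(y) = 2*y**2 (U(y) = (2*y)*y = 2*y**2)
o = -7833 (o = -7*((1108 + 410) - 399) = -7*(1518 - 399) = -7*1119 = -7833)
(o + sqrt(U(-14) + 614))/(-1177 + s) = (-7833 + sqrt(2*(-14)**2 + 614))/(-1177 - 4037) = (-7833 + sqrt(2*196 + 614))/(-5214) = (-7833 + sqrt(392 + 614))*(-1/5214) = (-7833 + sqrt(1006))*(-1/5214) = 2611/1738 - sqrt(1006)/5214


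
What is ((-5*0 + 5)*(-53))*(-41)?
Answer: 10865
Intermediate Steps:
((-5*0 + 5)*(-53))*(-41) = ((0 + 5)*(-53))*(-41) = (5*(-53))*(-41) = -265*(-41) = 10865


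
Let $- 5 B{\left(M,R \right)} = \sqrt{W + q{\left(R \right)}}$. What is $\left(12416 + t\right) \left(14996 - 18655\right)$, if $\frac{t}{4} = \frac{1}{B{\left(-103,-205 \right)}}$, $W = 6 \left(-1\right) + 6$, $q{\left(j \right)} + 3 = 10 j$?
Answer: $-45430144 - \frac{73180 i \sqrt{2053}}{2053} \approx -4.543 \cdot 10^{7} - 1615.1 i$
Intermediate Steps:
$q{\left(j \right)} = -3 + 10 j$
$W = 0$ ($W = -6 + 6 = 0$)
$B{\left(M,R \right)} = - \frac{\sqrt{-3 + 10 R}}{5}$ ($B{\left(M,R \right)} = - \frac{\sqrt{0 + \left(-3 + 10 R\right)}}{5} = - \frac{\sqrt{-3 + 10 R}}{5}$)
$t = \frac{20 i \sqrt{2053}}{2053}$ ($t = \frac{4}{\left(- \frac{1}{5}\right) \sqrt{-3 + 10 \left(-205\right)}} = \frac{4}{\left(- \frac{1}{5}\right) \sqrt{-3 - 2050}} = \frac{4}{\left(- \frac{1}{5}\right) \sqrt{-2053}} = \frac{4}{\left(- \frac{1}{5}\right) i \sqrt{2053}} = 4 \frac{5 i \sqrt{2053}}{2053} = \frac{20 i \sqrt{2053}}{2053} \approx 0.4414 i$)
$\left(12416 + t\right) \left(14996 - 18655\right) = \left(12416 + \frac{20 i \sqrt{2053}}{2053}\right) \left(14996 - 18655\right) = \left(12416 + \frac{20 i \sqrt{2053}}{2053}\right) \left(-3659\right) = -45430144 - \frac{73180 i \sqrt{2053}}{2053}$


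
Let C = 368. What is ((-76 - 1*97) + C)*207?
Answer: 40365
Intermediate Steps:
((-76 - 1*97) + C)*207 = ((-76 - 1*97) + 368)*207 = ((-76 - 97) + 368)*207 = (-173 + 368)*207 = 195*207 = 40365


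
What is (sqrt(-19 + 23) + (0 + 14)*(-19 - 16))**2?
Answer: 238144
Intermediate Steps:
(sqrt(-19 + 23) + (0 + 14)*(-19 - 16))**2 = (sqrt(4) + 14*(-35))**2 = (2 - 490)**2 = (-488)**2 = 238144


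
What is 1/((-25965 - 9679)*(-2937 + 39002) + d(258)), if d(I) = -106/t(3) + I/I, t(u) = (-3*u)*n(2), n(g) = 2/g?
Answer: -9/11569507625 ≈ -7.7791e-10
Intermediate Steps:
t(u) = -3*u (t(u) = (-3*u)*(2/2) = (-3*u)*(2*(½)) = -3*u*1 = -3*u)
d(I) = 115/9 (d(I) = -106/((-3*3)) + I/I = -106/(-9) + 1 = -106*(-⅑) + 1 = 106/9 + 1 = 115/9)
1/((-25965 - 9679)*(-2937 + 39002) + d(258)) = 1/((-25965 - 9679)*(-2937 + 39002) + 115/9) = 1/(-35644*36065 + 115/9) = 1/(-1285500860 + 115/9) = 1/(-11569507625/9) = -9/11569507625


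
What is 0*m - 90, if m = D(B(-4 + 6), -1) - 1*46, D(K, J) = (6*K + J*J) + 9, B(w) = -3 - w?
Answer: -90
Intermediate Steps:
D(K, J) = 9 + J² + 6*K (D(K, J) = (6*K + J²) + 9 = (J² + 6*K) + 9 = 9 + J² + 6*K)
m = -66 (m = (9 + (-1)² + 6*(-3 - (-4 + 6))) - 1*46 = (9 + 1 + 6*(-3 - 1*2)) - 46 = (9 + 1 + 6*(-3 - 2)) - 46 = (9 + 1 + 6*(-5)) - 46 = (9 + 1 - 30) - 46 = -20 - 46 = -66)
0*m - 90 = 0*(-66) - 90 = 0 - 90 = -90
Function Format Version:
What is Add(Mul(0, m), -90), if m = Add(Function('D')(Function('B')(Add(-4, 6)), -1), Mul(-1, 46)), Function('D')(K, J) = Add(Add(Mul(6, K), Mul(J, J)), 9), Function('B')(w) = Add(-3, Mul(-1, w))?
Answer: -90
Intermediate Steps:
Function('D')(K, J) = Add(9, Pow(J, 2), Mul(6, K)) (Function('D')(K, J) = Add(Add(Mul(6, K), Pow(J, 2)), 9) = Add(Add(Pow(J, 2), Mul(6, K)), 9) = Add(9, Pow(J, 2), Mul(6, K)))
m = -66 (m = Add(Add(9, Pow(-1, 2), Mul(6, Add(-3, Mul(-1, Add(-4, 6))))), Mul(-1, 46)) = Add(Add(9, 1, Mul(6, Add(-3, Mul(-1, 2)))), -46) = Add(Add(9, 1, Mul(6, Add(-3, -2))), -46) = Add(Add(9, 1, Mul(6, -5)), -46) = Add(Add(9, 1, -30), -46) = Add(-20, -46) = -66)
Add(Mul(0, m), -90) = Add(Mul(0, -66), -90) = Add(0, -90) = -90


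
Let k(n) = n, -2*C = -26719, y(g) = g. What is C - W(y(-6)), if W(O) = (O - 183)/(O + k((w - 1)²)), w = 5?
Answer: 66892/5 ≈ 13378.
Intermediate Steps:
C = 26719/2 (C = -½*(-26719) = 26719/2 ≈ 13360.)
W(O) = (-183 + O)/(16 + O) (W(O) = (O - 183)/(O + (5 - 1)²) = (-183 + O)/(O + 4²) = (-183 + O)/(O + 16) = (-183 + O)/(16 + O))
C - W(y(-6)) = 26719/2 - (-183 - 6)/(16 - 6) = 26719/2 - (-189)/10 = 26719/2 - 1*(-189/10) = 26719/2 + 189/10 = 66892/5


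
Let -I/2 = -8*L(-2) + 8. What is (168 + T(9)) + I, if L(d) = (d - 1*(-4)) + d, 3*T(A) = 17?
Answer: 473/3 ≈ 157.67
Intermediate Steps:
T(A) = 17/3 (T(A) = (⅓)*17 = 17/3)
L(d) = 4 + 2*d (L(d) = (d + 4) + d = (4 + d) + d = 4 + 2*d)
I = -16 (I = -2*(-8*(4 + 2*(-2)) + 8) = -2*(-8*(4 - 4) + 8) = -2*(-8*0 + 8) = -2*(0 + 8) = -2*8 = -16)
(168 + T(9)) + I = (168 + 17/3) - 16 = 521/3 - 16 = 473/3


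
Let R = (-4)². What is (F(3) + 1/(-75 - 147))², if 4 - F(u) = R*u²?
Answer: 966028561/49284 ≈ 19601.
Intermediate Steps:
R = 16
F(u) = 4 - 16*u²
(F(3) + 1/(-75 - 147))² = ((4 - 16*3²) + 1/(-75 - 147))² = ((4 - 16*9) + 1/(-222))² = ((4 - 144) - 1/222)² = (-140 - 1/222)² = (-31081/222)² = 966028561/49284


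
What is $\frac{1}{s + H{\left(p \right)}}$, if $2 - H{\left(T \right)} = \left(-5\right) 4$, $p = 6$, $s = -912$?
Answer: $- \frac{1}{890} \approx -0.0011236$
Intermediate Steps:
$H{\left(T \right)} = 22$ ($H{\left(T \right)} = 2 - \left(-5\right) 4 = 2 - -20 = 2 + 20 = 22$)
$\frac{1}{s + H{\left(p \right)}} = \frac{1}{-912 + 22} = \frac{1}{-890} = - \frac{1}{890}$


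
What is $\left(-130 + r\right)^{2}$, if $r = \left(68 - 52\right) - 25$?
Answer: $19321$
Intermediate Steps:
$r = -9$ ($r = 16 - 25 = -9$)
$\left(-130 + r\right)^{2} = \left(-130 - 9\right)^{2} = \left(-139\right)^{2} = 19321$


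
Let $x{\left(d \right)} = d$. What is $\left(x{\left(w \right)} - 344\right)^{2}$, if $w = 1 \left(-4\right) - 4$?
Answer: $123904$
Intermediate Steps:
$w = -8$ ($w = -4 - 4 = -8$)
$\left(x{\left(w \right)} - 344\right)^{2} = \left(-8 - 344\right)^{2} = \left(-352\right)^{2} = 123904$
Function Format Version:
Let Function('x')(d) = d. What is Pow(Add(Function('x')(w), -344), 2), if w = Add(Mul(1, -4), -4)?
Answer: 123904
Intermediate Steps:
w = -8 (w = Add(-4, -4) = -8)
Pow(Add(Function('x')(w), -344), 2) = Pow(Add(-8, -344), 2) = Pow(-352, 2) = 123904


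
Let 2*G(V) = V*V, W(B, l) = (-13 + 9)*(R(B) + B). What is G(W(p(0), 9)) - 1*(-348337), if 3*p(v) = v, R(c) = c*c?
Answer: 348337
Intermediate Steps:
R(c) = c²
p(v) = v/3
W(B, l) = -4*B - 4*B² (W(B, l) = (-13 + 9)*(B² + B) = -4*(B + B²) = -4*B - 4*B²)
G(V) = V²/2 (G(V) = (V*V)/2 = V²/2)
G(W(p(0), 9)) - 1*(-348337) = (4*((⅓)*0)*(-1 - 0/3))²/2 - 1*(-348337) = (4*0*(-1 - 1*0))²/2 + 348337 = (4*0*(-1 + 0))²/2 + 348337 = (4*0*(-1))²/2 + 348337 = (½)*0² + 348337 = (½)*0 + 348337 = 0 + 348337 = 348337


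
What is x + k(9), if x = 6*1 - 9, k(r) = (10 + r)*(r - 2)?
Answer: 130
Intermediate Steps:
k(r) = (-2 + r)*(10 + r) (k(r) = (10 + r)*(-2 + r) = (-2 + r)*(10 + r))
x = -3 (x = 6 - 9 = -3)
x + k(9) = -3 + (-20 + 9**2 + 8*9) = -3 + (-20 + 81 + 72) = -3 + 133 = 130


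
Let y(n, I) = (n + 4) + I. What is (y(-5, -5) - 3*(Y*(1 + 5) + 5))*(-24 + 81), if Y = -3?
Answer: 1881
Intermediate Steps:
y(n, I) = 4 + I + n (y(n, I) = (4 + n) + I = 4 + I + n)
(y(-5, -5) - 3*(Y*(1 + 5) + 5))*(-24 + 81) = ((4 - 5 - 5) - 3*(-3*(1 + 5) + 5))*(-24 + 81) = (-6 - 3*(-3*6 + 5))*57 = (-6 - 3*(-18 + 5))*57 = (-6 - 3*(-13))*57 = (-6 + 39)*57 = 33*57 = 1881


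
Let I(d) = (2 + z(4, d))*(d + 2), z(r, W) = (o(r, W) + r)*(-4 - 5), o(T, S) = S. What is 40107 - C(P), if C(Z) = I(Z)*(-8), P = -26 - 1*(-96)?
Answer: -342357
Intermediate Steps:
P = 70 (P = -26 + 96 = 70)
z(r, W) = -9*W - 9*r (z(r, W) = (W + r)*(-4 - 5) = (W + r)*(-9) = -9*W - 9*r)
I(d) = (-34 - 9*d)*(2 + d) (I(d) = (2 + (-9*d - 9*4))*(d + 2) = (2 + (-9*d - 36))*(2 + d) = (2 + (-36 - 9*d))*(2 + d) = (-34 - 9*d)*(2 + d))
C(Z) = 544 + 72*Z**2 + 416*Z (C(Z) = (-68 - 52*Z - 9*Z**2)*(-8) = 544 + 72*Z**2 + 416*Z)
40107 - C(P) = 40107 - (544 + 72*70**2 + 416*70) = 40107 - (544 + 72*4900 + 29120) = 40107 - (544 + 352800 + 29120) = 40107 - 1*382464 = 40107 - 382464 = -342357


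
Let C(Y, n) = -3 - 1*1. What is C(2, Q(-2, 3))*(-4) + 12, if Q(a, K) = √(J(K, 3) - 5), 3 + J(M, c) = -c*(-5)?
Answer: 28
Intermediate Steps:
J(M, c) = -3 + 5*c (J(M, c) = -3 - c*(-5) = -3 + 5*c)
Q(a, K) = √7 (Q(a, K) = √((-3 + 5*3) - 5) = √((-3 + 15) - 5) = √(12 - 5) = √7)
C(Y, n) = -4 (C(Y, n) = -3 - 1 = -4)
C(2, Q(-2, 3))*(-4) + 12 = -4*(-4) + 12 = 16 + 12 = 28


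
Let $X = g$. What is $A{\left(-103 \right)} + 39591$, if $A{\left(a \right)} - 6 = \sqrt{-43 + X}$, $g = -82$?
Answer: $39597 + 5 i \sqrt{5} \approx 39597.0 + 11.18 i$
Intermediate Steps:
$X = -82$
$A{\left(a \right)} = 6 + 5 i \sqrt{5}$ ($A{\left(a \right)} = 6 + \sqrt{-43 - 82} = 6 + \sqrt{-125} = 6 + 5 i \sqrt{5}$)
$A{\left(-103 \right)} + 39591 = \left(6 + 5 i \sqrt{5}\right) + 39591 = 39597 + 5 i \sqrt{5}$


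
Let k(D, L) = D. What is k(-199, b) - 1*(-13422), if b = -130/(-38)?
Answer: 13223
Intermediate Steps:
b = 65/19 (b = -130*(-1/38) = 65/19 ≈ 3.4211)
k(-199, b) - 1*(-13422) = -199 - 1*(-13422) = -199 + 13422 = 13223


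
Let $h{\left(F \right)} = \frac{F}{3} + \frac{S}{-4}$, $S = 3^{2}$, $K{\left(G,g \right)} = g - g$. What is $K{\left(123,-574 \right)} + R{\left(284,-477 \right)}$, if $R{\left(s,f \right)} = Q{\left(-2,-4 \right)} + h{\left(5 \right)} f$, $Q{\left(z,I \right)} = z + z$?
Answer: $\frac{1097}{4} \approx 274.25$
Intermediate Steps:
$Q{\left(z,I \right)} = 2 z$
$K{\left(G,g \right)} = 0$
$S = 9$
$h{\left(F \right)} = - \frac{9}{4} + \frac{F}{3}$ ($h{\left(F \right)} = \frac{F}{3} + \frac{9}{-4} = F \frac{1}{3} + 9 \left(- \frac{1}{4}\right) = \frac{F}{3} - \frac{9}{4} = - \frac{9}{4} + \frac{F}{3}$)
$R{\left(s,f \right)} = -4 - \frac{7 f}{12}$ ($R{\left(s,f \right)} = 2 \left(-2\right) + \left(- \frac{9}{4} + \frac{1}{3} \cdot 5\right) f = -4 + \left(- \frac{9}{4} + \frac{5}{3}\right) f = -4 - \frac{7 f}{12}$)
$K{\left(123,-574 \right)} + R{\left(284,-477 \right)} = 0 - - \frac{1097}{4} = 0 + \left(-4 + \frac{1113}{4}\right) = 0 + \frac{1097}{4} = \frac{1097}{4}$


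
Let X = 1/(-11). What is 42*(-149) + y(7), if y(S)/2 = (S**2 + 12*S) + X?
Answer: -65914/11 ≈ -5992.2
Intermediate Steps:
X = -1/11 ≈ -0.090909
y(S) = -2/11 + 2*S**2 + 24*S (y(S) = 2*((S**2 + 12*S) - 1/11) = 2*(-1/11 + S**2 + 12*S) = -2/11 + 2*S**2 + 24*S)
42*(-149) + y(7) = 42*(-149) + (-2/11 + 2*7**2 + 24*7) = -6258 + (-2/11 + 2*49 + 168) = -6258 + (-2/11 + 98 + 168) = -6258 + 2924/11 = -65914/11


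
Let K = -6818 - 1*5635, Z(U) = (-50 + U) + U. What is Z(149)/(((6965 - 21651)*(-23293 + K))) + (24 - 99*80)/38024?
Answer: -2643571543/12730419583 ≈ -0.20766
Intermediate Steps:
Z(U) = -50 + 2*U
K = -12453 (K = -6818 - 5635 = -12453)
Z(149)/(((6965 - 21651)*(-23293 + K))) + (24 - 99*80)/38024 = (-50 + 2*149)/(((6965 - 21651)*(-23293 - 12453))) + (24 - 99*80)/38024 = (-50 + 298)/((-14686*(-35746))) + (24 - 7920)*(1/38024) = 248/524965756 - 7896*1/38024 = 248*(1/524965756) - 141/679 = 62/131241439 - 141/679 = -2643571543/12730419583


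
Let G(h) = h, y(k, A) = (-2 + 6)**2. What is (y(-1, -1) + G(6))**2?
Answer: 484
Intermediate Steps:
y(k, A) = 16 (y(k, A) = 4**2 = 16)
(y(-1, -1) + G(6))**2 = (16 + 6)**2 = 22**2 = 484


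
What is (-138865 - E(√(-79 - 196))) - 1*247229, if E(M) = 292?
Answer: -386386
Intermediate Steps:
(-138865 - E(√(-79 - 196))) - 1*247229 = (-138865 - 1*292) - 1*247229 = (-138865 - 292) - 247229 = -139157 - 247229 = -386386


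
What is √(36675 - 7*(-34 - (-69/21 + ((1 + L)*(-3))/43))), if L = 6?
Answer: √68203289/43 ≈ 192.06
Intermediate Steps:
√(36675 - 7*(-34 - (-69/21 + ((1 + L)*(-3))/43))) = √(36675 - 7*(-34 - (-69/21 + ((1 + 6)*(-3))/43))) = √(36675 - 7*(-34 - (-69*1/21 + (7*(-3))*(1/43)))) = √(36675 - 7*(-34 - (-23/7 - 21*1/43))) = √(36675 - 7*(-34 - (-23/7 - 21/43))) = √(36675 - 7*(-34 - 1*(-1136/301))) = √(36675 - 7*(-34 + 1136/301)) = √(36675 - 7*(-9098/301)) = √(36675 + 9098/43) = √(1586123/43) = √68203289/43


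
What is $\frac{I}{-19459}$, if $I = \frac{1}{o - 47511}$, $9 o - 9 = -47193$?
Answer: $\frac{3}{3079600799} \approx 9.7415 \cdot 10^{-10}$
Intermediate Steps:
$o = - \frac{15728}{3}$ ($o = 1 + \frac{1}{9} \left(-47193\right) = 1 - \frac{15731}{3} = - \frac{15728}{3} \approx -5242.7$)
$I = - \frac{3}{158261}$ ($I = \frac{1}{- \frac{15728}{3} - 47511} = \frac{1}{- \frac{158261}{3}} = - \frac{3}{158261} \approx -1.8956 \cdot 10^{-5}$)
$\frac{I}{-19459} = - \frac{3}{158261 \left(-19459\right)} = \left(- \frac{3}{158261}\right) \left(- \frac{1}{19459}\right) = \frac{3}{3079600799}$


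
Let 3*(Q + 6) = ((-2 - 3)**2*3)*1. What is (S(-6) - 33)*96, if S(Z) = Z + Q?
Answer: -1920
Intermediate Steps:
Q = 19 (Q = -6 + (((-2 - 3)**2*3)*1)/3 = -6 + (((-5)**2*3)*1)/3 = -6 + ((25*3)*1)/3 = -6 + (75*1)/3 = -6 + (1/3)*75 = -6 + 25 = 19)
S(Z) = 19 + Z (S(Z) = Z + 19 = 19 + Z)
(S(-6) - 33)*96 = ((19 - 6) - 33)*96 = (13 - 33)*96 = -20*96 = -1920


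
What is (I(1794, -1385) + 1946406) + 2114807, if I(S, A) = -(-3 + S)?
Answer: 4059422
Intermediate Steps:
I(S, A) = 3 - S
(I(1794, -1385) + 1946406) + 2114807 = ((3 - 1*1794) + 1946406) + 2114807 = ((3 - 1794) + 1946406) + 2114807 = (-1791 + 1946406) + 2114807 = 1944615 + 2114807 = 4059422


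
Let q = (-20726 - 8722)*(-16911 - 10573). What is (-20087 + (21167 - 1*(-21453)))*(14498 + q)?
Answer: 18237383914890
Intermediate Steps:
q = 809348832 (q = -29448*(-27484) = 809348832)
(-20087 + (21167 - 1*(-21453)))*(14498 + q) = (-20087 + (21167 - 1*(-21453)))*(14498 + 809348832) = (-20087 + (21167 + 21453))*809363330 = (-20087 + 42620)*809363330 = 22533*809363330 = 18237383914890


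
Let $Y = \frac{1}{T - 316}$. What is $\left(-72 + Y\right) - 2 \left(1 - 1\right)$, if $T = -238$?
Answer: $- \frac{39889}{554} \approx -72.002$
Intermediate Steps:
$Y = - \frac{1}{554}$ ($Y = \frac{1}{-238 - 316} = \frac{1}{-554} = - \frac{1}{554} \approx -0.0018051$)
$\left(-72 + Y\right) - 2 \left(1 - 1\right) = \left(-72 - \frac{1}{554}\right) - 2 \left(1 - 1\right) = - \frac{39889}{554} - 0 = - \frac{39889}{554} + 0 = - \frac{39889}{554}$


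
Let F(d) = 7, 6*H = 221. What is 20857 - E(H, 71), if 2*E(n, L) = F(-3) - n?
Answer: 250463/12 ≈ 20872.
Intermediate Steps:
H = 221/6 (H = (⅙)*221 = 221/6 ≈ 36.833)
E(n, L) = 7/2 - n/2 (E(n, L) = (7 - n)/2 = 7/2 - n/2)
20857 - E(H, 71) = 20857 - (7/2 - ½*221/6) = 20857 - (7/2 - 221/12) = 20857 - 1*(-179/12) = 20857 + 179/12 = 250463/12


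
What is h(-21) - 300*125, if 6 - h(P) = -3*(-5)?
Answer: -37509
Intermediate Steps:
h(P) = -9 (h(P) = 6 - (-3)*(-5) = 6 - 1*15 = 6 - 15 = -9)
h(-21) - 300*125 = -9 - 300*125 = -9 - 37500 = -37509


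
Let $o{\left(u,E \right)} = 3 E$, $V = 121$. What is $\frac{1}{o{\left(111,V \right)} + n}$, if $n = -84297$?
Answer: $- \frac{1}{83934} \approx -1.1914 \cdot 10^{-5}$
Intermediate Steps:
$\frac{1}{o{\left(111,V \right)} + n} = \frac{1}{3 \cdot 121 - 84297} = \frac{1}{363 - 84297} = \frac{1}{-83934} = - \frac{1}{83934}$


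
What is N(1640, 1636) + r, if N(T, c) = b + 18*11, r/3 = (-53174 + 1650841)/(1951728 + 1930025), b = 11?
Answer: 816079378/3881753 ≈ 210.23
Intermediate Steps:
r = 4793001/3881753 (r = 3*((-53174 + 1650841)/(1951728 + 1930025)) = 3*(1597667/3881753) = 4793001/3881753 ≈ 1.2348)
N(T, c) = 209 (N(T, c) = 11 + 18*11 = 11 + 198 = 209)
N(1640, 1636) + r = 209 + 4793001/3881753 = 816079378/3881753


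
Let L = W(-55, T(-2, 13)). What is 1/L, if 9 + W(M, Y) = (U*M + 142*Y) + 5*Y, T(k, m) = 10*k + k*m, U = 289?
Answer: -1/22666 ≈ -4.4119e-5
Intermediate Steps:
W(M, Y) = -9 + 147*Y + 289*M (W(M, Y) = -9 + ((289*M + 142*Y) + 5*Y) = -9 + ((142*Y + 289*M) + 5*Y) = -9 + (147*Y + 289*M) = -9 + 147*Y + 289*M)
L = -22666 (L = -9 + 147*(-2*(10 + 13)) + 289*(-55) = -9 + 147*(-2*23) - 15895 = -9 + 147*(-46) - 15895 = -9 - 6762 - 15895 = -22666)
1/L = 1/(-22666) = -1/22666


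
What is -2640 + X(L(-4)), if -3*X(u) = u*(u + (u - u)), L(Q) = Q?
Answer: -7936/3 ≈ -2645.3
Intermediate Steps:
X(u) = -u²/3 (X(u) = -u*(u + (u - u))/3 = -u*(u + 0)/3 = -u*u/3 = -u²/3)
-2640 + X(L(-4)) = -2640 - ⅓*(-4)² = -2640 - ⅓*16 = -2640 - 16/3 = -7936/3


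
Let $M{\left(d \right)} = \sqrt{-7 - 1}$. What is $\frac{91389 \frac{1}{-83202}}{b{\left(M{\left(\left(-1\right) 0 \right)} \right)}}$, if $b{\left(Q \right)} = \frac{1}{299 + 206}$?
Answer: $- \frac{15383815}{27734} \approx -554.69$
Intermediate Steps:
$M{\left(d \right)} = 2 i \sqrt{2}$ ($M{\left(d \right)} = \sqrt{-8} = 2 i \sqrt{2}$)
$b{\left(Q \right)} = \frac{1}{505}$
$\frac{91389 \frac{1}{-83202}}{b{\left(M{\left(\left(-1\right) 0 \right)} \right)}} = \frac{91389}{-83202} \frac{1}{\frac{1}{505}} = 91389 \left(- \frac{1}{83202}\right) 505 = \left(- \frac{30463}{27734}\right) 505 = - \frac{15383815}{27734}$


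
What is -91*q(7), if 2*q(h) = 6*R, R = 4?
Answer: -1092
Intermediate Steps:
q(h) = 12 (q(h) = (6*4)/2 = (1/2)*24 = 12)
-91*q(7) = -91*12 = -1092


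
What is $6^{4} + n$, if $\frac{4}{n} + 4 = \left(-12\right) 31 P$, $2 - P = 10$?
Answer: $\frac{962929}{743} \approx 1296.0$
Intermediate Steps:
$P = -8$ ($P = 2 - 10 = -8$)
$n = \frac{1}{743}$ ($n = \frac{4}{-4 + \left(-12\right) 31 \left(-8\right)} = \frac{4}{-4 - -2976} = \frac{4}{-4 + 2976} = \frac{4}{2972} = 4 \cdot \frac{1}{2972} = \frac{1}{743} \approx 0.0013459$)
$6^{4} + n = 6^{4} + \frac{1}{743} = 1296 + \frac{1}{743} = \frac{962929}{743}$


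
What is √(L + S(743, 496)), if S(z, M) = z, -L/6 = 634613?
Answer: I*√3806935 ≈ 1951.1*I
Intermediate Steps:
L = -3807678 (L = -6*634613 = -3807678)
√(L + S(743, 496)) = √(-3807678 + 743) = √(-3806935) = I*√3806935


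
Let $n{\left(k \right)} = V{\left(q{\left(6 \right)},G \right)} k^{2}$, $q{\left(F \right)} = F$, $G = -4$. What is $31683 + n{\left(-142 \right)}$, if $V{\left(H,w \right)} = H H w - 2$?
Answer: $-2912261$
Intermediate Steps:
$V{\left(H,w \right)} = -2 + w H^{2}$ ($V{\left(H,w \right)} = H^{2} w - 2 = w H^{2} - 2 = -2 + w H^{2}$)
$n{\left(k \right)} = - 146 k^{2}$ ($n{\left(k \right)} = \left(-2 - 4 \cdot 6^{2}\right) k^{2} = \left(-2 - 144\right) k^{2} = - 146 k^{2}$)
$31683 + n{\left(-142 \right)} = 31683 - 146 \left(-142\right)^{2} = 31683 - 2943944 = -2912261$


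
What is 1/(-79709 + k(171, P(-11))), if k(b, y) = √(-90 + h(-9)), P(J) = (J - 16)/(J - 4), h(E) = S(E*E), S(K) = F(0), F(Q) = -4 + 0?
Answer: -79709/6353524775 - I*√94/6353524775 ≈ -1.2546e-5 - 1.526e-9*I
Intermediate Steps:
F(Q) = -4
S(K) = -4
h(E) = -4
P(J) = (-16 + J)/(-4 + J)
k(b, y) = I*√94 (k(b, y) = √(-90 - 4) = √(-94) = I*√94)
1/(-79709 + k(171, P(-11))) = 1/(-79709 + I*√94)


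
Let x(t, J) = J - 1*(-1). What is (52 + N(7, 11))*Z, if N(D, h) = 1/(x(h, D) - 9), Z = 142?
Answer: 7242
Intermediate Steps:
x(t, J) = 1 + J (x(t, J) = J + 1 = 1 + J)
N(D, h) = 1/(-8 + D) (N(D, h) = 1/((1 + D) - 9) = 1/(-8 + D))
(52 + N(7, 11))*Z = (52 + 1/(-8 + 7))*142 = (52 + 1/(-1))*142 = (52 - 1)*142 = 51*142 = 7242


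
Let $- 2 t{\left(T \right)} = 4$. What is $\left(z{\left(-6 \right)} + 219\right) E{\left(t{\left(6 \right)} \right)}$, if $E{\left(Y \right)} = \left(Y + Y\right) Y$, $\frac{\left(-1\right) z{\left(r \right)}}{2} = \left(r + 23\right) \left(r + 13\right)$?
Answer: $-152$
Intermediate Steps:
$t{\left(T \right)} = -2$ ($t{\left(T \right)} = \left(- \frac{1}{2}\right) 4 = -2$)
$z{\left(r \right)} = - 2 \left(13 + r\right) \left(23 + r\right)$ ($z{\left(r \right)} = - 2 \left(r + 23\right) \left(r + 13\right) = - 2 \left(23 + r\right) \left(13 + r\right) = - 2 \left(13 + r\right) \left(23 + r\right)$)
$E{\left(Y \right)} = 2 Y^{2}$ ($E{\left(Y \right)} = 2 Y Y = 2 Y^{2}$)
$\left(z{\left(-6 \right)} + 219\right) E{\left(t{\left(6 \right)} \right)} = \left(\left(-598 - -432 - 2 \left(-6\right)^{2}\right) + 219\right) 2 \left(-2\right)^{2} = \left(\left(-598 + 432 - 72\right) + 219\right) 2 \cdot 4 = \left(\left(-598 + 432 - 72\right) + 219\right) 8 = \left(-238 + 219\right) 8 = \left(-19\right) 8 = -152$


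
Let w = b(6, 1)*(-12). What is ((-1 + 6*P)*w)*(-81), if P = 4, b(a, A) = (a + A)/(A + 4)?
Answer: 156492/5 ≈ 31298.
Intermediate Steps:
b(a, A) = (A + a)/(4 + A)
w = -84/5 (w = ((1 + 6)/(4 + 1))*(-12) = (7/5)*(-12) = -84/5 ≈ -16.800)
((-1 + 6*P)*w)*(-81) = ((-1 + 6*4)*(-84/5))*(-81) = ((-1 + 24)*(-84/5))*(-81) = (23*(-84/5))*(-81) = -1932/5*(-81) = 156492/5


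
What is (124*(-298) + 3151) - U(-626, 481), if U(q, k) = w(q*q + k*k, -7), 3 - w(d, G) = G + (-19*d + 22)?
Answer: -11875292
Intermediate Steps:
w(d, G) = -19 - G + 19*d (w(d, G) = 3 - (G + (-19*d + 22)) = 3 - (G + (22 - 19*d)) = 3 - (22 + G - 19*d) = 3 + (-22 - G + 19*d) = -19 - G + 19*d)
U(q, k) = -12 + 19*k² + 19*q² (U(q, k) = -19 - 1*(-7) + 19*(q*q + k*k) = -19 + 7 + 19*(q² + k²) = -19 + 7 + 19*(k² + q²) = -19 + 7 + (19*k² + 19*q²) = -12 + 19*k² + 19*q²)
(124*(-298) + 3151) - U(-626, 481) = (124*(-298) + 3151) - (-12 + 19*481² + 19*(-626)²) = (-36952 + 3151) - (-12 + 19*231361 + 19*391876) = -33801 - (-12 + 4395859 + 7445644) = -33801 - 1*11841491 = -33801 - 11841491 = -11875292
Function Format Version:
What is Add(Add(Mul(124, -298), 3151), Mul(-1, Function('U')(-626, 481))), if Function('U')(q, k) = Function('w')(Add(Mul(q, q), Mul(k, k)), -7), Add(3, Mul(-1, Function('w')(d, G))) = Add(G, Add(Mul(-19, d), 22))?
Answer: -11875292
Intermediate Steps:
Function('w')(d, G) = Add(-19, Mul(-1, G), Mul(19, d)) (Function('w')(d, G) = Add(3, Mul(-1, Add(G, Add(Mul(-19, d), 22)))) = Add(3, Mul(-1, Add(G, Add(22, Mul(-19, d))))) = Add(3, Mul(-1, Add(22, G, Mul(-19, d)))) = Add(3, Add(-22, Mul(-1, G), Mul(19, d))) = Add(-19, Mul(-1, G), Mul(19, d)))
Function('U')(q, k) = Add(-12, Mul(19, Pow(k, 2)), Mul(19, Pow(q, 2))) (Function('U')(q, k) = Add(-19, Mul(-1, -7), Mul(19, Add(Mul(q, q), Mul(k, k)))) = Add(-19, 7, Mul(19, Add(Pow(q, 2), Pow(k, 2)))) = Add(-19, 7, Mul(19, Add(Pow(k, 2), Pow(q, 2)))) = Add(-19, 7, Add(Mul(19, Pow(k, 2)), Mul(19, Pow(q, 2)))) = Add(-12, Mul(19, Pow(k, 2)), Mul(19, Pow(q, 2))))
Add(Add(Mul(124, -298), 3151), Mul(-1, Function('U')(-626, 481))) = Add(Add(Mul(124, -298), 3151), Mul(-1, Add(-12, Mul(19, Pow(481, 2)), Mul(19, Pow(-626, 2))))) = Add(Add(-36952, 3151), Mul(-1, Add(-12, Mul(19, 231361), Mul(19, 391876)))) = Add(-33801, Mul(-1, Add(-12, 4395859, 7445644))) = Add(-33801, Mul(-1, 11841491)) = Add(-33801, -11841491) = -11875292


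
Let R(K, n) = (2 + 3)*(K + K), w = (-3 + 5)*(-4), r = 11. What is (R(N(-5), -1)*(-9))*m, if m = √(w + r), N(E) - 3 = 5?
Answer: -720*√3 ≈ -1247.1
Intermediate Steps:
N(E) = 8 (N(E) = 3 + 5 = 8)
w = -8 (w = 2*(-4) = -8)
m = √3 (m = √(-8 + 11) = √3 ≈ 1.7320)
R(K, n) = 10*K (R(K, n) = 5*(2*K) = 10*K)
(R(N(-5), -1)*(-9))*m = ((10*8)*(-9))*√3 = (80*(-9))*√3 = -720*√3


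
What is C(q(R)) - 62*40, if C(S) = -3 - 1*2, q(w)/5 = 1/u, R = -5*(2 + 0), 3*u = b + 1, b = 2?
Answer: -2485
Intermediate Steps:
u = 1 (u = (2 + 1)/3 = (⅓)*3 = 1)
R = -10 (R = -5*2 = -10)
q(w) = 5 (q(w) = 5/1 = 5*1 = 5)
C(S) = -5 (C(S) = -3 - 2 = -5)
C(q(R)) - 62*40 = -5 - 62*40 = -5 - 2480 = -2485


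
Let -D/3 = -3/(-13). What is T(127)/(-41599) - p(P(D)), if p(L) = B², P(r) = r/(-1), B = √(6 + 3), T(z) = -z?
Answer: -374264/41599 ≈ -8.9969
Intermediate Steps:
D = -9/13 (D = -(-9)/(-13) = -(-9)*(-1)/13 = -3*3/13 = -9/13 ≈ -0.69231)
B = 3 (B = √9 = 3)
P(r) = -r (P(r) = r*(-1) = -r)
p(L) = 9 (p(L) = 3² = 9)
T(127)/(-41599) - p(P(D)) = -1*127/(-41599) - 1*9 = -127*(-1/41599) - 9 = 127/41599 - 9 = -374264/41599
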